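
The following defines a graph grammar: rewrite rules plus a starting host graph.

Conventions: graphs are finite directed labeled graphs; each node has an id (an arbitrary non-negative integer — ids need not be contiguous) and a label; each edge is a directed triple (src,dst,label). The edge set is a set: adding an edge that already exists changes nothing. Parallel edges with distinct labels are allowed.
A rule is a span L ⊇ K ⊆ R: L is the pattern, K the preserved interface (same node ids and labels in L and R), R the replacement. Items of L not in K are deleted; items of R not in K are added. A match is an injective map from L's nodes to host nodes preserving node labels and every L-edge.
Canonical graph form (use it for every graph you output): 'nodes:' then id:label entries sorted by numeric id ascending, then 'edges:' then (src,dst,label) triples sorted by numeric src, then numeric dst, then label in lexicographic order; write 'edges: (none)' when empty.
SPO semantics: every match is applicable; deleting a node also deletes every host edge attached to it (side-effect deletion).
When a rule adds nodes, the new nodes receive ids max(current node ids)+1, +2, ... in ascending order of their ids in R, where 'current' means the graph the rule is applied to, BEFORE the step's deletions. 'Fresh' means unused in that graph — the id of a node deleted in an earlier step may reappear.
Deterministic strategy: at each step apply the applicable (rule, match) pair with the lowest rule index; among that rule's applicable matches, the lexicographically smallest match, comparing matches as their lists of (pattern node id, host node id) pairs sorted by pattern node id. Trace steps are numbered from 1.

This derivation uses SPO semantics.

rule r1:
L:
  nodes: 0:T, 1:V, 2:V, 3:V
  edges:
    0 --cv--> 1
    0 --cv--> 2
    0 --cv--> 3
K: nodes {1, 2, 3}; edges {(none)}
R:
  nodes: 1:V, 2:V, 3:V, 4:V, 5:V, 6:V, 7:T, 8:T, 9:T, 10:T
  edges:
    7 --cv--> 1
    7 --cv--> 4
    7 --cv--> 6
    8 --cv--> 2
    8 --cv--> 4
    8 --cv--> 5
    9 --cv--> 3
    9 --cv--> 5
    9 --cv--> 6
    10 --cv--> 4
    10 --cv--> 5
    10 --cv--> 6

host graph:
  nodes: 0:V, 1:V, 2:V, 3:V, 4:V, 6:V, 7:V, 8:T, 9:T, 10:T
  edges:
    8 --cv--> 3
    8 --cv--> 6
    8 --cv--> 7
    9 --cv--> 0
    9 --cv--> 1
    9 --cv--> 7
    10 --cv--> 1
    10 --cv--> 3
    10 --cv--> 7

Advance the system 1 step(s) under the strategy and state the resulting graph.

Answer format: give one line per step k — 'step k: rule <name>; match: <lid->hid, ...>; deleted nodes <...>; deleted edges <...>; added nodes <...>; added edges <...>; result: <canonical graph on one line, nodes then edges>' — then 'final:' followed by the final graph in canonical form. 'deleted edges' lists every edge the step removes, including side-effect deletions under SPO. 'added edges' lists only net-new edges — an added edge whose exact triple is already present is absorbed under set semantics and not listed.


step 1: rule r1; match: 0->8, 1->3, 2->6, 3->7; deleted nodes 8; deleted edges (8,3,cv); (8,6,cv); (8,7,cv); added nodes 11, 12, 13, 14, 15, 16, 17; added edges (14,3,cv); (14,11,cv); (14,13,cv); (15,6,cv); (15,11,cv); (15,12,cv); (16,7,cv); (16,12,cv); (16,13,cv); (17,11,cv); (17,12,cv); (17,13,cv); result: nodes: 0:V, 1:V, 2:V, 3:V, 4:V, 6:V, 7:V, 9:T, 10:T, 11:V, 12:V, 13:V, 14:T, 15:T, 16:T, 17:T edges: (9,0,cv); (9,1,cv); (9,7,cv); (10,1,cv); (10,3,cv); (10,7,cv); (14,3,cv); (14,11,cv); (14,13,cv); (15,6,cv); (15,11,cv); (15,12,cv); (16,7,cv); (16,12,cv); (16,13,cv); (17,11,cv); (17,12,cv); (17,13,cv)
final:
nodes: 0:V, 1:V, 2:V, 3:V, 4:V, 6:V, 7:V, 9:T, 10:T, 11:V, 12:V, 13:V, 14:T, 15:T, 16:T, 17:T
edges: (9,0,cv); (9,1,cv); (9,7,cv); (10,1,cv); (10,3,cv); (10,7,cv); (14,3,cv); (14,11,cv); (14,13,cv); (15,6,cv); (15,11,cv); (15,12,cv); (16,7,cv); (16,12,cv); (16,13,cv); (17,11,cv); (17,12,cv); (17,13,cv)


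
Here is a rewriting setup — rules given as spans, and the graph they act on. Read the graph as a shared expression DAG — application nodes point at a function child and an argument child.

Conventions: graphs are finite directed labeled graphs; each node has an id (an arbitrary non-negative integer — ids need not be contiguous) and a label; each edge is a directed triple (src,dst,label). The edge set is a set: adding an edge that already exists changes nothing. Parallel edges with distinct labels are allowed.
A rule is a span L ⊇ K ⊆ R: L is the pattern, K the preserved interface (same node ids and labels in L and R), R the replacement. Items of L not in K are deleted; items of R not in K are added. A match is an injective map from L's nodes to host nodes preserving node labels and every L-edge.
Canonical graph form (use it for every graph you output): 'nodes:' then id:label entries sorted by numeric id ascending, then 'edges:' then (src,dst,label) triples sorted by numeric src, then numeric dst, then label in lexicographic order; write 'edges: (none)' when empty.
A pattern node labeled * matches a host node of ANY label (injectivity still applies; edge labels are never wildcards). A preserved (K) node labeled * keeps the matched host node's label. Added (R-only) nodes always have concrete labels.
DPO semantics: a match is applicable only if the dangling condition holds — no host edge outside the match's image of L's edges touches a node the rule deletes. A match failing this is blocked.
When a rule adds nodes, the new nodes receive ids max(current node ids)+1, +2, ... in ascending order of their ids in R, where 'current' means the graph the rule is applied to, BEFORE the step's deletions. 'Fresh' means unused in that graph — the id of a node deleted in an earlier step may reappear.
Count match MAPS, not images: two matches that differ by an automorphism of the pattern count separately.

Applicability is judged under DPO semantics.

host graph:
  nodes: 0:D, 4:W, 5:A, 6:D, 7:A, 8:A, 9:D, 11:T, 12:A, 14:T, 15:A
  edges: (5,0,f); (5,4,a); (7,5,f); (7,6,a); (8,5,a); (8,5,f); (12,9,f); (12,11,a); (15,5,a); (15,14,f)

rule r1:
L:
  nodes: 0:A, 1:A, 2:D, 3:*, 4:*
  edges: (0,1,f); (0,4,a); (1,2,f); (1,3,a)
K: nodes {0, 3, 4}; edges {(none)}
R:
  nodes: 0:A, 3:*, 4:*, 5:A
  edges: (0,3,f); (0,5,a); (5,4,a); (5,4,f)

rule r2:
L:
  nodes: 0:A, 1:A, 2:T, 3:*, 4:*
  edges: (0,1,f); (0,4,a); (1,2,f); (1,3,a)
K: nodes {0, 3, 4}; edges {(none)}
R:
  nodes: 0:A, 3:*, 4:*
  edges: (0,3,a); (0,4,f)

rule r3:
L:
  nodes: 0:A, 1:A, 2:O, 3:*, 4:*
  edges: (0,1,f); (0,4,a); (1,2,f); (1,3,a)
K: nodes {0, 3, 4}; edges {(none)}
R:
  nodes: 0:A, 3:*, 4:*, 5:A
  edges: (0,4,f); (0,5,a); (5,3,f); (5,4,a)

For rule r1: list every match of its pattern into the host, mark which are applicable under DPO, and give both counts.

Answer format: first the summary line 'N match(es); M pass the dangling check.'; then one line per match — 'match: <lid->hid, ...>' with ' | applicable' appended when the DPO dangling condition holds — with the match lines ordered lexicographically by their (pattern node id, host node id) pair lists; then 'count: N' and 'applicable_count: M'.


1 match(es); 0 pass the dangling check.
match: 0->7, 1->5, 2->0, 3->4, 4->6
count: 1
applicable_count: 0


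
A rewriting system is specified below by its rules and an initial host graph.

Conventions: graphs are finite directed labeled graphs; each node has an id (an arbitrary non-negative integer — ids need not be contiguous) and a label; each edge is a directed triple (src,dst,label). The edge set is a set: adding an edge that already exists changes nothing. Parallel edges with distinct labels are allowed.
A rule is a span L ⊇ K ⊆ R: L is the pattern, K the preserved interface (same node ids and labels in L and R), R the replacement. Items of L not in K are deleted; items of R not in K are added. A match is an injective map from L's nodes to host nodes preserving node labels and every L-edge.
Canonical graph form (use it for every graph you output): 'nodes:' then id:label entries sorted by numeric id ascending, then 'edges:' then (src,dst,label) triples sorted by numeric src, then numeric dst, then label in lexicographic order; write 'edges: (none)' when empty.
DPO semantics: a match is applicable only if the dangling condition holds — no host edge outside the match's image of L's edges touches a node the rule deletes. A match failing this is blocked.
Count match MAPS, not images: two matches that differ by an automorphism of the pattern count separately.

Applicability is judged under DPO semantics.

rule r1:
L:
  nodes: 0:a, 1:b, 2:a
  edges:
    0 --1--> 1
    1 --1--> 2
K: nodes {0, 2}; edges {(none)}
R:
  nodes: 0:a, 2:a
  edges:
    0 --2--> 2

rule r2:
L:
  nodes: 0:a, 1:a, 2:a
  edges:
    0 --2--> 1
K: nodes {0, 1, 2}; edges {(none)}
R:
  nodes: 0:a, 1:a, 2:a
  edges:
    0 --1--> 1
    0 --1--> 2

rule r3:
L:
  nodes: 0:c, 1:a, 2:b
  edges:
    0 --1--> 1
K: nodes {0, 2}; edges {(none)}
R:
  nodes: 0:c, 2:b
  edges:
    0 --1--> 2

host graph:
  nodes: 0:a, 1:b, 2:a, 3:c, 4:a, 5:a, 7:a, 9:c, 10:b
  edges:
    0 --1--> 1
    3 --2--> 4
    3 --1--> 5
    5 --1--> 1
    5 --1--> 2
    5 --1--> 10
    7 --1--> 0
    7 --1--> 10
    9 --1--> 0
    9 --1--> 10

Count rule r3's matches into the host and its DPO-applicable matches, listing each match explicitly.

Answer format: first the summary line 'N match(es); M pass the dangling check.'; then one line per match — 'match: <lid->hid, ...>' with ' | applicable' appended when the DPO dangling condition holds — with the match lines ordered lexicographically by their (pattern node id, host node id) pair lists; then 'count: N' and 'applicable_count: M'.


4 match(es); 0 pass the dangling check.
match: 0->3, 1->5, 2->1
match: 0->3, 1->5, 2->10
match: 0->9, 1->0, 2->1
match: 0->9, 1->0, 2->10
count: 4
applicable_count: 0


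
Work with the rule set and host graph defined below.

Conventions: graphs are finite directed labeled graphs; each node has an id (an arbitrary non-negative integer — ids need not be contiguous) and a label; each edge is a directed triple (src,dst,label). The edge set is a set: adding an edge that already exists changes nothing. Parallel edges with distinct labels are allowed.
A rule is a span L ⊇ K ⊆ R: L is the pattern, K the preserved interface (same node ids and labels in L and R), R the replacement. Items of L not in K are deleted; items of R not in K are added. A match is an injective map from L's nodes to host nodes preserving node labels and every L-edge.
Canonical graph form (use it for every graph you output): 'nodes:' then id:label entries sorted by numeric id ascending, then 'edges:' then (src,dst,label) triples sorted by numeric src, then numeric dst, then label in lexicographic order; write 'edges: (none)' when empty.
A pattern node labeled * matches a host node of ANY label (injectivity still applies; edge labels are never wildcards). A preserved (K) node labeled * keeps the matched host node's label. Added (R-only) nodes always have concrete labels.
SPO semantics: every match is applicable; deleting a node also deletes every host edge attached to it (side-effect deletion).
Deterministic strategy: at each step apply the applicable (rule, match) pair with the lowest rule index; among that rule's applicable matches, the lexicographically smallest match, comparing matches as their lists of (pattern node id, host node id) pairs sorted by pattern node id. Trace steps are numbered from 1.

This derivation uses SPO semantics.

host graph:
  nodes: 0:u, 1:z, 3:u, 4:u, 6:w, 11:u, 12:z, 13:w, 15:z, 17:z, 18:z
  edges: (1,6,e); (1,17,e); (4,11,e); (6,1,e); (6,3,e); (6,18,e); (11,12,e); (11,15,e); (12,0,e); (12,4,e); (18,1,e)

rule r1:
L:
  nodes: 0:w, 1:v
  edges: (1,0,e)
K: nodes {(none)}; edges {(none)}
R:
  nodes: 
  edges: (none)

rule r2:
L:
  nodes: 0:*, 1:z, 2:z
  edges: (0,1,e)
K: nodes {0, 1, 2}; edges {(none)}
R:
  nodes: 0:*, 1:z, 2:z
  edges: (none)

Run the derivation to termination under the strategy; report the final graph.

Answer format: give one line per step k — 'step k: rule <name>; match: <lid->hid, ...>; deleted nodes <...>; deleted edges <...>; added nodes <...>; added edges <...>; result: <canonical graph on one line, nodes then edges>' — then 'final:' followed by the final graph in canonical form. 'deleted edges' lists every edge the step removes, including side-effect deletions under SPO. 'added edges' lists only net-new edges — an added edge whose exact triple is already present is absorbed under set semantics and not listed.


step 1: rule r2; match: 0->1, 1->17, 2->12; deleted nodes (none); deleted edges (1,17,e); added nodes (none); added edges (none); result: nodes: 0:u, 1:z, 3:u, 4:u, 6:w, 11:u, 12:z, 13:w, 15:z, 17:z, 18:z edges: (1,6,e); (4,11,e); (6,1,e); (6,3,e); (6,18,e); (11,12,e); (11,15,e); (12,0,e); (12,4,e); (18,1,e)
step 2: rule r2; match: 0->6, 1->1, 2->12; deleted nodes (none); deleted edges (6,1,e); added nodes (none); added edges (none); result: nodes: 0:u, 1:z, 3:u, 4:u, 6:w, 11:u, 12:z, 13:w, 15:z, 17:z, 18:z edges: (1,6,e); (4,11,e); (6,3,e); (6,18,e); (11,12,e); (11,15,e); (12,0,e); (12,4,e); (18,1,e)
step 3: rule r2; match: 0->6, 1->18, 2->1; deleted nodes (none); deleted edges (6,18,e); added nodes (none); added edges (none); result: nodes: 0:u, 1:z, 3:u, 4:u, 6:w, 11:u, 12:z, 13:w, 15:z, 17:z, 18:z edges: (1,6,e); (4,11,e); (6,3,e); (11,12,e); (11,15,e); (12,0,e); (12,4,e); (18,1,e)
step 4: rule r2; match: 0->11, 1->12, 2->1; deleted nodes (none); deleted edges (11,12,e); added nodes (none); added edges (none); result: nodes: 0:u, 1:z, 3:u, 4:u, 6:w, 11:u, 12:z, 13:w, 15:z, 17:z, 18:z edges: (1,6,e); (4,11,e); (6,3,e); (11,15,e); (12,0,e); (12,4,e); (18,1,e)
step 5: rule r2; match: 0->11, 1->15, 2->1; deleted nodes (none); deleted edges (11,15,e); added nodes (none); added edges (none); result: nodes: 0:u, 1:z, 3:u, 4:u, 6:w, 11:u, 12:z, 13:w, 15:z, 17:z, 18:z edges: (1,6,e); (4,11,e); (6,3,e); (12,0,e); (12,4,e); (18,1,e)
step 6: rule r2; match: 0->18, 1->1, 2->12; deleted nodes (none); deleted edges (18,1,e); added nodes (none); added edges (none); result: nodes: 0:u, 1:z, 3:u, 4:u, 6:w, 11:u, 12:z, 13:w, 15:z, 17:z, 18:z edges: (1,6,e); (4,11,e); (6,3,e); (12,0,e); (12,4,e)
final:
nodes: 0:u, 1:z, 3:u, 4:u, 6:w, 11:u, 12:z, 13:w, 15:z, 17:z, 18:z
edges: (1,6,e); (4,11,e); (6,3,e); (12,0,e); (12,4,e)


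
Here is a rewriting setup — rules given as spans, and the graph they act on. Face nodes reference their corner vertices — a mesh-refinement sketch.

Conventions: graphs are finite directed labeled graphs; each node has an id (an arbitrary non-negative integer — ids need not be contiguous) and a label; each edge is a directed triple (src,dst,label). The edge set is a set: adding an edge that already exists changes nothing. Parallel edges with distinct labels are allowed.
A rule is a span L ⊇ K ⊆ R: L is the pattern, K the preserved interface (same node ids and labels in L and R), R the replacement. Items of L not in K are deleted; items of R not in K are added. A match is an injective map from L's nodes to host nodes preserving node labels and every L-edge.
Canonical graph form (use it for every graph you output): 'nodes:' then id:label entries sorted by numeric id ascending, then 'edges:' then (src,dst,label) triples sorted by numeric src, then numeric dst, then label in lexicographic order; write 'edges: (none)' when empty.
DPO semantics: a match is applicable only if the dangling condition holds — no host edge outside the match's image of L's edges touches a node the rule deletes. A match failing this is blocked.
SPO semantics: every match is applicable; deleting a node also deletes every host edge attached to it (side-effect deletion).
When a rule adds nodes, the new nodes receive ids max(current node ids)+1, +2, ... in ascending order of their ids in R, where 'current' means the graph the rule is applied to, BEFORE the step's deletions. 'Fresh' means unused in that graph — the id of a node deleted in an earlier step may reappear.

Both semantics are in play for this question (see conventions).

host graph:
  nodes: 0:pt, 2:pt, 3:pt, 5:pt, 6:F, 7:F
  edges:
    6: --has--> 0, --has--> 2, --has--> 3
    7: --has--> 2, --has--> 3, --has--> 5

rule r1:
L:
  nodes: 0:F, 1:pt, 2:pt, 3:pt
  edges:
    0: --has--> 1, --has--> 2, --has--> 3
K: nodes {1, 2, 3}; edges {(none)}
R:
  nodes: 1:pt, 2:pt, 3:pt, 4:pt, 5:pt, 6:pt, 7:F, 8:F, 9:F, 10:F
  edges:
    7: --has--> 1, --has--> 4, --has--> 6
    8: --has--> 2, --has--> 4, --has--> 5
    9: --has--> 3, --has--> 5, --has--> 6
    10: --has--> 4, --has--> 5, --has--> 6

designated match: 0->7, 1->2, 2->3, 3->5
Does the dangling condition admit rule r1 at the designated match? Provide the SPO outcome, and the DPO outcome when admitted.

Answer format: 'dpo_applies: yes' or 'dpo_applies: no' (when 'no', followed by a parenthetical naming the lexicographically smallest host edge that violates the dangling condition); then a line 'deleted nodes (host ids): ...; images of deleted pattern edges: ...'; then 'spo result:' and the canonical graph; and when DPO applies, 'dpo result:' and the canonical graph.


dpo_applies: yes
deleted nodes (host ids): 7; images of deleted pattern edges: (7,2,has); (7,3,has); (7,5,has)
spo result:
nodes: 0:pt, 2:pt, 3:pt, 5:pt, 6:F, 8:pt, 9:pt, 10:pt, 11:F, 12:F, 13:F, 14:F
edges: (6,0,has); (6,2,has); (6,3,has); (11,2,has); (11,8,has); (11,10,has); (12,3,has); (12,8,has); (12,9,has); (13,5,has); (13,9,has); (13,10,has); (14,8,has); (14,9,has); (14,10,has)
dpo result:
nodes: 0:pt, 2:pt, 3:pt, 5:pt, 6:F, 8:pt, 9:pt, 10:pt, 11:F, 12:F, 13:F, 14:F
edges: (6,0,has); (6,2,has); (6,3,has); (11,2,has); (11,8,has); (11,10,has); (12,3,has); (12,8,has); (12,9,has); (13,5,has); (13,9,has); (13,10,has); (14,8,has); (14,9,has); (14,10,has)


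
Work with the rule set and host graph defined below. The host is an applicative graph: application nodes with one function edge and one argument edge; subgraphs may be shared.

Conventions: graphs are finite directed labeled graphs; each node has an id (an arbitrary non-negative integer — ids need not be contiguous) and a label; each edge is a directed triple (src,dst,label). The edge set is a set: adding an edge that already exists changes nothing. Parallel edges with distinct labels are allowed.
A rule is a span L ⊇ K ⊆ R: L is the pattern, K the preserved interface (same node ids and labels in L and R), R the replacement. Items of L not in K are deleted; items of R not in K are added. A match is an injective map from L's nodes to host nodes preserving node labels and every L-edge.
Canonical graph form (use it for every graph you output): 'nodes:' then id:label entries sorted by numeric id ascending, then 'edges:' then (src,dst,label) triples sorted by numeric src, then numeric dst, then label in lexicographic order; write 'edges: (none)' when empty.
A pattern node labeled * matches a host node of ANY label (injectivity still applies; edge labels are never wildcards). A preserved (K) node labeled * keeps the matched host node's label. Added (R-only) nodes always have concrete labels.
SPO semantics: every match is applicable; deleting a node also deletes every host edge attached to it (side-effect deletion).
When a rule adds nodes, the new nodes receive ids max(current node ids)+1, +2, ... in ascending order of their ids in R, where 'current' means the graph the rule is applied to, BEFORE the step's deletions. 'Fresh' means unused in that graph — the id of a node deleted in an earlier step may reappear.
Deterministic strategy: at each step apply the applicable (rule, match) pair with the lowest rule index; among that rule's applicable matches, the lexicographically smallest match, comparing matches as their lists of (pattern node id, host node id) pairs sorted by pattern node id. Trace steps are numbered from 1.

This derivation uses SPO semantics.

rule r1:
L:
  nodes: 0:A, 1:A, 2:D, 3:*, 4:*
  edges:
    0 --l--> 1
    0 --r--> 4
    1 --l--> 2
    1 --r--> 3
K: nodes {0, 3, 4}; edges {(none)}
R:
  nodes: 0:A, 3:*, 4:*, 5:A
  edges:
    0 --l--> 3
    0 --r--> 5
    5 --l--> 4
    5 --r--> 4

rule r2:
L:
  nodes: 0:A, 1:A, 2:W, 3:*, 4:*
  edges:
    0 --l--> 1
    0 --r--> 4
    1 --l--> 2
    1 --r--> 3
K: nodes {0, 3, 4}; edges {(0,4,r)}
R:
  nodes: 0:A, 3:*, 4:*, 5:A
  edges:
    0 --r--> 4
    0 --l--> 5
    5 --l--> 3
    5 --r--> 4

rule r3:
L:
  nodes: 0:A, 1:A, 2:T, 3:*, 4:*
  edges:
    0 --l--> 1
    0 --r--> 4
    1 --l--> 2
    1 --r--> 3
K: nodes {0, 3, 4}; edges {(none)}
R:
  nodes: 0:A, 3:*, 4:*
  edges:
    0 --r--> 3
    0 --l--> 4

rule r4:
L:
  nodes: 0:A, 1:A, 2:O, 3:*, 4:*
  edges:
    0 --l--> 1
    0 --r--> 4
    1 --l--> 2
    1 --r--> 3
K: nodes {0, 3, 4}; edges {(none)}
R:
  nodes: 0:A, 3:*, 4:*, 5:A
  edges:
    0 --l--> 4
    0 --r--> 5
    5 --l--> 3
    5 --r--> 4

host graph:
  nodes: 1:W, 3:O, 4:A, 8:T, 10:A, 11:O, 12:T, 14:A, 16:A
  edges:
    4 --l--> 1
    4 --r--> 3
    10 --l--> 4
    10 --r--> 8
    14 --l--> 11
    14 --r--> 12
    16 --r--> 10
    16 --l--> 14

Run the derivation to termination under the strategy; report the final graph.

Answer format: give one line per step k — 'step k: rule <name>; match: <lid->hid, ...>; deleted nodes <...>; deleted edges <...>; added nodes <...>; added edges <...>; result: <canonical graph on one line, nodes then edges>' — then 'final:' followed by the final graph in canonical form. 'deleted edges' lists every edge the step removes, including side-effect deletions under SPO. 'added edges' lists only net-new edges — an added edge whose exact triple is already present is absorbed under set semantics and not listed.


step 1: rule r2; match: 0->10, 1->4, 2->1, 3->3, 4->8; deleted nodes 1, 4; deleted edges (4,1,l); (4,3,r); (10,4,l); added nodes 17; added edges (10,17,l); (17,3,l); (17,8,r); result: nodes: 3:O, 8:T, 10:A, 11:O, 12:T, 14:A, 16:A, 17:A edges: (10,8,r); (10,17,l); (14,11,l); (14,12,r); (16,10,r); (16,14,l); (17,3,l); (17,8,r)
step 2: rule r4; match: 0->16, 1->14, 2->11, 3->12, 4->10; deleted nodes 11, 14; deleted edges (14,11,l); (14,12,r); (16,10,r); (16,14,l); added nodes 18; added edges (16,10,l); (16,18,r); (18,10,r); (18,12,l); result: nodes: 3:O, 8:T, 10:A, 12:T, 16:A, 17:A, 18:A edges: (10,8,r); (10,17,l); (16,10,l); (16,18,r); (17,3,l); (17,8,r); (18,10,r); (18,12,l)
final:
nodes: 3:O, 8:T, 10:A, 12:T, 16:A, 17:A, 18:A
edges: (10,8,r); (10,17,l); (16,10,l); (16,18,r); (17,3,l); (17,8,r); (18,10,r); (18,12,l)


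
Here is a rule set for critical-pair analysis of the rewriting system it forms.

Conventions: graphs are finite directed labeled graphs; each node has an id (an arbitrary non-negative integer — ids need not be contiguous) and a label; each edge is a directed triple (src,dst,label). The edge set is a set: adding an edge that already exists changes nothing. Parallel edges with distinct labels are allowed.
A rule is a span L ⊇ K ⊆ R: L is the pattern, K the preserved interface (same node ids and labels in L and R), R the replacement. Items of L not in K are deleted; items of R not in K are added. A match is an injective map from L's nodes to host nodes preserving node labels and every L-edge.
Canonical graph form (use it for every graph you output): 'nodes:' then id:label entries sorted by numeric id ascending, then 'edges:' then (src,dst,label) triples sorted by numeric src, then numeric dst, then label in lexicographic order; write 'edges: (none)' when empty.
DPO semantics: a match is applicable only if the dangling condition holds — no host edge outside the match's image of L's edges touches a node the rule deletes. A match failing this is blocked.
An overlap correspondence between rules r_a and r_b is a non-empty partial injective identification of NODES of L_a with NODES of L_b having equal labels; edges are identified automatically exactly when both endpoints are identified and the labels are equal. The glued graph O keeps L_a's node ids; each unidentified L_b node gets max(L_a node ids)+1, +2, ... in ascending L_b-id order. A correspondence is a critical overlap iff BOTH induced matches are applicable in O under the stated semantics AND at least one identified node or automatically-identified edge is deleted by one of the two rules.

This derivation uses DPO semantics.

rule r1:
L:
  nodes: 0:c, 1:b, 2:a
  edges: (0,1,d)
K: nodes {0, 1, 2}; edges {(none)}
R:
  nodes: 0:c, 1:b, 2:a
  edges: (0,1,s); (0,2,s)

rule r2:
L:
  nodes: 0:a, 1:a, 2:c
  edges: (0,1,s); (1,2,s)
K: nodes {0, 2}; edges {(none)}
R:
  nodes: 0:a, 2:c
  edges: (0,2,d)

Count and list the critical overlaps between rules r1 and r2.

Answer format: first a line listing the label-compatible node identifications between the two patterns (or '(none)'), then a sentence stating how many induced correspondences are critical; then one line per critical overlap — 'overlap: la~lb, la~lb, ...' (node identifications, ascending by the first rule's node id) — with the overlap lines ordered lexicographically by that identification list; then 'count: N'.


label-compatible node identifications between L(r1) and L(r2): 0~2, 2~0, 2~1
2 of the induced correspondences are critical overlaps of r1 and r2.
overlap: 0~2, 2~1
overlap: 2~1
count: 2


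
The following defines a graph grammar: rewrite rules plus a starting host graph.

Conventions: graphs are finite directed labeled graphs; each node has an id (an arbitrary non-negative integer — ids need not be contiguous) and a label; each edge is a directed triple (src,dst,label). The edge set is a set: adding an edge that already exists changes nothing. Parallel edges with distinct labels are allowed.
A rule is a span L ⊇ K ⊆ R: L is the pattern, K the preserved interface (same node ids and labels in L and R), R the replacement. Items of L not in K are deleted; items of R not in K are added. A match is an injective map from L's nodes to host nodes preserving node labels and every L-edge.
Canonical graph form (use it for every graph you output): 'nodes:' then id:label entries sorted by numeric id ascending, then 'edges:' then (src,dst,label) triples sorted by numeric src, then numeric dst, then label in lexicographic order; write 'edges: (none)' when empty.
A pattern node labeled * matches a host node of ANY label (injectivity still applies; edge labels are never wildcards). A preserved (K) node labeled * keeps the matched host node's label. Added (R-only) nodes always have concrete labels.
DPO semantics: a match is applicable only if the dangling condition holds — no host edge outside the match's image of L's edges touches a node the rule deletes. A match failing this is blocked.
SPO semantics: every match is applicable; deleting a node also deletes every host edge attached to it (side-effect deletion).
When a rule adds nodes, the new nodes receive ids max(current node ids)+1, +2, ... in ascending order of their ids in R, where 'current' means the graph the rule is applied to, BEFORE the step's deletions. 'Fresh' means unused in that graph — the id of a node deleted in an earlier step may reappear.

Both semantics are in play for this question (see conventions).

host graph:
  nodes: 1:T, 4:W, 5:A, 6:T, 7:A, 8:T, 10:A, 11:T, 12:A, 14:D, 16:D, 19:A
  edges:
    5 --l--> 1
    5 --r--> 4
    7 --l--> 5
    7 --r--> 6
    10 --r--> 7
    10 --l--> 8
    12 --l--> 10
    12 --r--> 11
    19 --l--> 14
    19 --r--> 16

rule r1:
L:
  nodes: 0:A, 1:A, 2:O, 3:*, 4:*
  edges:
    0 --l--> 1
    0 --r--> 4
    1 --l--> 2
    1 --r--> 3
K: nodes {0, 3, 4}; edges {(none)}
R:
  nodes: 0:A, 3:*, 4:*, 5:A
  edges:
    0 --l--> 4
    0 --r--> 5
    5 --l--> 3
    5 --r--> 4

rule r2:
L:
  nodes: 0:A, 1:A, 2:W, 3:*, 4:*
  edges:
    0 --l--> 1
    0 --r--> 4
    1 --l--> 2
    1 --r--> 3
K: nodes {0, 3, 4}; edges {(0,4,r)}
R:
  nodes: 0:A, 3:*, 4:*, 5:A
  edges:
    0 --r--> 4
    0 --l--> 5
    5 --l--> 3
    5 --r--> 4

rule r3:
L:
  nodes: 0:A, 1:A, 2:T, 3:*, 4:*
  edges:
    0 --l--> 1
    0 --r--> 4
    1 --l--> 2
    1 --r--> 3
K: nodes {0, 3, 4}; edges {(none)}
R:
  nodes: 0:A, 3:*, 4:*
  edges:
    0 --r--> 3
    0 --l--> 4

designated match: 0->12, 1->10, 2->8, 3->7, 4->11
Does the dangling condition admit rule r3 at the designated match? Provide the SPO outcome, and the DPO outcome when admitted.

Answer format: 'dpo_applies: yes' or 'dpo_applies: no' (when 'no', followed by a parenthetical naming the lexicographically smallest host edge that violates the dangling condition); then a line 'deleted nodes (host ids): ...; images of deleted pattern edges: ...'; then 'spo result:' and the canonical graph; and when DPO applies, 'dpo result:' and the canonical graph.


dpo_applies: yes
deleted nodes (host ids): 8, 10; images of deleted pattern edges: (10,7,r); (10,8,l); (12,10,l); (12,11,r)
spo result:
nodes: 1:T, 4:W, 5:A, 6:T, 7:A, 11:T, 12:A, 14:D, 16:D, 19:A
edges: (5,1,l); (5,4,r); (7,5,l); (7,6,r); (12,7,r); (12,11,l); (19,14,l); (19,16,r)
dpo result:
nodes: 1:T, 4:W, 5:A, 6:T, 7:A, 11:T, 12:A, 14:D, 16:D, 19:A
edges: (5,1,l); (5,4,r); (7,5,l); (7,6,r); (12,7,r); (12,11,l); (19,14,l); (19,16,r)


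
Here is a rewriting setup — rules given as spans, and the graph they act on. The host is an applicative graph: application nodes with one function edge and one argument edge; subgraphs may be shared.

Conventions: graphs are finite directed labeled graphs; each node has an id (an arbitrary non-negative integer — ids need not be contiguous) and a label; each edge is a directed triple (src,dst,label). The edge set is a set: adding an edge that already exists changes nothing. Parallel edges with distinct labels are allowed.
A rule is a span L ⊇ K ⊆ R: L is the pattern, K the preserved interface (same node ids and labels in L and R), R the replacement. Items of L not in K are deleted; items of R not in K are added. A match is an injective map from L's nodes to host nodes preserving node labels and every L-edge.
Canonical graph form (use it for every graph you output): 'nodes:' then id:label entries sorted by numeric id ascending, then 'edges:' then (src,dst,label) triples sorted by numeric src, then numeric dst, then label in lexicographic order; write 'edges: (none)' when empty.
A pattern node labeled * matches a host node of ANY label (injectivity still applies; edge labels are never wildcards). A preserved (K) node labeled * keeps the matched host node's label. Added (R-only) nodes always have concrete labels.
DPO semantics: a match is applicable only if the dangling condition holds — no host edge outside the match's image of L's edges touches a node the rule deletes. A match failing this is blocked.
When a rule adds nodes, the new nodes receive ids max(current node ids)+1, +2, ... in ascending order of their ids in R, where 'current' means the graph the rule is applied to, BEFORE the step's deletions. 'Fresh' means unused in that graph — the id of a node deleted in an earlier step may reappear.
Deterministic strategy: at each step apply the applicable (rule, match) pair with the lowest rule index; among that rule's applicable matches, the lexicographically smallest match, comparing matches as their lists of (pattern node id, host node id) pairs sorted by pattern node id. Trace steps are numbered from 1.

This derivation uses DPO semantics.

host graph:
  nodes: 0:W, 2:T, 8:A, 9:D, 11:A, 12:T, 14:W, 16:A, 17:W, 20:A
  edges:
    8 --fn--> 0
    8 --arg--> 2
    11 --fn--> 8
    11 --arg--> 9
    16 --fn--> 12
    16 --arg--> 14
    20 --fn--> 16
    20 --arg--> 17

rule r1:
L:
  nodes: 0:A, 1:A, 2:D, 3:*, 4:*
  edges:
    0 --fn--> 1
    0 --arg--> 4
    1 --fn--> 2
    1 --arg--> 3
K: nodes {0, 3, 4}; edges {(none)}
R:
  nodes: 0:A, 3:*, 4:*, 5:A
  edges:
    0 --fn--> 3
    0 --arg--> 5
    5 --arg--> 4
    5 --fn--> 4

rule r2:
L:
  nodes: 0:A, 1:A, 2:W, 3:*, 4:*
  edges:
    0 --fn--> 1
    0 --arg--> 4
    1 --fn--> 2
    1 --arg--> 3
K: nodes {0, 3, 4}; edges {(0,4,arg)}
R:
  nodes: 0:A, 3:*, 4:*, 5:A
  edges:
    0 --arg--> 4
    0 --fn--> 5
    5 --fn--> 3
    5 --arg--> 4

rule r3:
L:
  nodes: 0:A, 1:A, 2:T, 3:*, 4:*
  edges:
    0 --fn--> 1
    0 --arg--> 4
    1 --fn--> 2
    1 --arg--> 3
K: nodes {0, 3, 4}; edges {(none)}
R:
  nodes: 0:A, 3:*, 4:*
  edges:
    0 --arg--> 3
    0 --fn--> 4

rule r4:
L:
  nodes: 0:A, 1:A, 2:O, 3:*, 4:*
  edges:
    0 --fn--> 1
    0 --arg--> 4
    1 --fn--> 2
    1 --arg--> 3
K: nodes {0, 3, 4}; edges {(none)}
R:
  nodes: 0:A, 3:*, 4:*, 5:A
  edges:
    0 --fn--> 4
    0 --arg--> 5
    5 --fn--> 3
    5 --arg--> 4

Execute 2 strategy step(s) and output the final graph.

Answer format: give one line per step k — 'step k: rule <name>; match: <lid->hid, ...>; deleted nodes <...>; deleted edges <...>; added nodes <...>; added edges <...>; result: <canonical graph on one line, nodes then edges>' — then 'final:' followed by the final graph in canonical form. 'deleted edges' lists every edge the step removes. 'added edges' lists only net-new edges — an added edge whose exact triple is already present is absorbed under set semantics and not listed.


step 1: rule r2; match: 0->11, 1->8, 2->0, 3->2, 4->9; deleted nodes 0, 8; deleted edges (8,0,fn); (8,2,arg); (11,8,fn); added nodes 21; added edges (11,21,fn); (21,2,fn); (21,9,arg); result: nodes: 2:T, 9:D, 11:A, 12:T, 14:W, 16:A, 17:W, 20:A, 21:A edges: (11,9,arg); (11,21,fn); (16,12,fn); (16,14,arg); (20,16,fn); (20,17,arg); (21,2,fn); (21,9,arg)
step 2: rule r3; match: 0->20, 1->16, 2->12, 3->14, 4->17; deleted nodes 12, 16; deleted edges (16,12,fn); (16,14,arg); (20,16,fn); (20,17,arg); added nodes (none); added edges (20,14,arg); (20,17,fn); result: nodes: 2:T, 9:D, 11:A, 14:W, 17:W, 20:A, 21:A edges: (11,9,arg); (11,21,fn); (20,14,arg); (20,17,fn); (21,2,fn); (21,9,arg)
final:
nodes: 2:T, 9:D, 11:A, 14:W, 17:W, 20:A, 21:A
edges: (11,9,arg); (11,21,fn); (20,14,arg); (20,17,fn); (21,2,fn); (21,9,arg)


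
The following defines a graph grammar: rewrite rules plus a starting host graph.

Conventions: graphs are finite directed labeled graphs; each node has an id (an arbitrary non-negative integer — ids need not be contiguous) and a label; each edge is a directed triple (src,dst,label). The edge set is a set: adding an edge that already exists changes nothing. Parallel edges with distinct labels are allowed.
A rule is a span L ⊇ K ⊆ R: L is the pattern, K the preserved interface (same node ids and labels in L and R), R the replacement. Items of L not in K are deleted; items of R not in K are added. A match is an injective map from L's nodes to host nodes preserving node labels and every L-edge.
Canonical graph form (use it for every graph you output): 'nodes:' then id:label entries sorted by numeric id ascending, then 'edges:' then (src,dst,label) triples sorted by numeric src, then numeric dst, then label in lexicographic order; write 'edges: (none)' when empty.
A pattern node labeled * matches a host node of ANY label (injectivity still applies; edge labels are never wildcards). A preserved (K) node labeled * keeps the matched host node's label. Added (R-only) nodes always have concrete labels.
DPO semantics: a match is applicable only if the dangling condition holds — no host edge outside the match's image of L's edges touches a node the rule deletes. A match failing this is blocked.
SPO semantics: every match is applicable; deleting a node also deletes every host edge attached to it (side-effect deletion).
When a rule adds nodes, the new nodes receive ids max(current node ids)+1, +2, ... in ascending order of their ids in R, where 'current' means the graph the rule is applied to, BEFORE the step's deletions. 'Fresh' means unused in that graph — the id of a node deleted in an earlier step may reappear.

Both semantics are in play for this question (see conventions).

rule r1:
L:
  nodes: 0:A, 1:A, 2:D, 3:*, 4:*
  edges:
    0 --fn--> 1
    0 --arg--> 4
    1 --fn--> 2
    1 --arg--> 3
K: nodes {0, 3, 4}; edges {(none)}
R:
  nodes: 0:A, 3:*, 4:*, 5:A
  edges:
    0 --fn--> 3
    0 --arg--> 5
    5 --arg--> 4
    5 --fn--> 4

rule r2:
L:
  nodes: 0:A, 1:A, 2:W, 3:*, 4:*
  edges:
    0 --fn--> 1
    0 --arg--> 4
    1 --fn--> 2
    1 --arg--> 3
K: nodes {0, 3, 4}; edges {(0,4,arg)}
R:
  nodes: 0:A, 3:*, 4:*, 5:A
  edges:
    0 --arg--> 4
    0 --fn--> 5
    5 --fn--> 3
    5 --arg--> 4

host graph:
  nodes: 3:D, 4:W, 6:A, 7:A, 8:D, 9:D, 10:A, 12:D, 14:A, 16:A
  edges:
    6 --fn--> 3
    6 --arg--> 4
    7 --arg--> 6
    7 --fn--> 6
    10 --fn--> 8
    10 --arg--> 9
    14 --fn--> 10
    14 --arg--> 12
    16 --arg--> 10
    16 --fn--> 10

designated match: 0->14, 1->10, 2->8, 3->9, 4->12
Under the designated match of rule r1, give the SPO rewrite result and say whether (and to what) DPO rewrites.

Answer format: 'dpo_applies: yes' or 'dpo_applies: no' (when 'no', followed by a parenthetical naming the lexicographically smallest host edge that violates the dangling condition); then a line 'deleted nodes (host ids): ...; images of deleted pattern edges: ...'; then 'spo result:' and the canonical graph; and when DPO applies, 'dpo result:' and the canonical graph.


dpo_applies: no
(the rule deletes node 10, which keeps host edge (16,10,arg) outside the match image — the dangling condition fails, DPO blocks; SPO proceeds and side-deletes such edges)
deleted nodes (host ids): 8, 10; images of deleted pattern edges: (10,8,fn); (10,9,arg); (14,10,fn); (14,12,arg)
spo result:
nodes: 3:D, 4:W, 6:A, 7:A, 9:D, 12:D, 14:A, 16:A, 17:A
edges: (6,3,fn); (6,4,arg); (7,6,arg); (7,6,fn); (14,9,fn); (14,17,arg); (17,12,arg); (17,12,fn)


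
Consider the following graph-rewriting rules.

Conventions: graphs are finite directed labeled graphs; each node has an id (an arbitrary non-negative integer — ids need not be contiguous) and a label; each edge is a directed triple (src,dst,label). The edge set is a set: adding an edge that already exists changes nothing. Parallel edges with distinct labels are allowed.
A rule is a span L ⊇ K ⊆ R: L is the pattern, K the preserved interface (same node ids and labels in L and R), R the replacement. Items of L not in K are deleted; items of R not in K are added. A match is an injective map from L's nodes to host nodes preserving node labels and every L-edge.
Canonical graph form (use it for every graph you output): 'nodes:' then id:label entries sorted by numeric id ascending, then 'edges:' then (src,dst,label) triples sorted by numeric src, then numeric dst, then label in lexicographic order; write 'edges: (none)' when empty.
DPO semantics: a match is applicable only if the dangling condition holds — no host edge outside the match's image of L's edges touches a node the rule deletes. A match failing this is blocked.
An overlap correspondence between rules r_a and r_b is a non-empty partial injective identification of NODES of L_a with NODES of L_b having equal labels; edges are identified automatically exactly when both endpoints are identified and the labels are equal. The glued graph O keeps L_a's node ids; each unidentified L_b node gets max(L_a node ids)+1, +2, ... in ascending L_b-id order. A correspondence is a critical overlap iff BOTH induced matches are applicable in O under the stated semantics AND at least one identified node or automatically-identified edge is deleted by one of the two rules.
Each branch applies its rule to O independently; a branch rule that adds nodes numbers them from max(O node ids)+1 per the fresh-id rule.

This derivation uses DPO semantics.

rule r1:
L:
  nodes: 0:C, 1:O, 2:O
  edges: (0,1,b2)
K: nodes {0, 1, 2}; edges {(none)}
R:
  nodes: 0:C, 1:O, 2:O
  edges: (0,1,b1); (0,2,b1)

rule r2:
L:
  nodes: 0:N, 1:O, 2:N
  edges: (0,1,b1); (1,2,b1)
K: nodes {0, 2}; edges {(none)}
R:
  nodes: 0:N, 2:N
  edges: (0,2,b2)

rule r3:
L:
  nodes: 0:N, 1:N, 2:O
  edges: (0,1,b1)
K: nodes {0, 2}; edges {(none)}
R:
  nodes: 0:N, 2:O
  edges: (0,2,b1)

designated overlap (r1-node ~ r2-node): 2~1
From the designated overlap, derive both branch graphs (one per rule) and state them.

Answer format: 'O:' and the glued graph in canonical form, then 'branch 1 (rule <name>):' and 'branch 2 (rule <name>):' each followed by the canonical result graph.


O:
nodes: 0:C, 1:O, 2:O, 3:N, 4:N
edges: (0,1,b2); (2,4,b1); (3,2,b1)
branch 1 (rule r1):
nodes: 0:C, 1:O, 2:O, 3:N, 4:N
edges: (0,1,b1); (0,2,b1); (2,4,b1); (3,2,b1)
branch 2 (rule r2):
nodes: 0:C, 1:O, 3:N, 4:N
edges: (0,1,b2); (3,4,b2)


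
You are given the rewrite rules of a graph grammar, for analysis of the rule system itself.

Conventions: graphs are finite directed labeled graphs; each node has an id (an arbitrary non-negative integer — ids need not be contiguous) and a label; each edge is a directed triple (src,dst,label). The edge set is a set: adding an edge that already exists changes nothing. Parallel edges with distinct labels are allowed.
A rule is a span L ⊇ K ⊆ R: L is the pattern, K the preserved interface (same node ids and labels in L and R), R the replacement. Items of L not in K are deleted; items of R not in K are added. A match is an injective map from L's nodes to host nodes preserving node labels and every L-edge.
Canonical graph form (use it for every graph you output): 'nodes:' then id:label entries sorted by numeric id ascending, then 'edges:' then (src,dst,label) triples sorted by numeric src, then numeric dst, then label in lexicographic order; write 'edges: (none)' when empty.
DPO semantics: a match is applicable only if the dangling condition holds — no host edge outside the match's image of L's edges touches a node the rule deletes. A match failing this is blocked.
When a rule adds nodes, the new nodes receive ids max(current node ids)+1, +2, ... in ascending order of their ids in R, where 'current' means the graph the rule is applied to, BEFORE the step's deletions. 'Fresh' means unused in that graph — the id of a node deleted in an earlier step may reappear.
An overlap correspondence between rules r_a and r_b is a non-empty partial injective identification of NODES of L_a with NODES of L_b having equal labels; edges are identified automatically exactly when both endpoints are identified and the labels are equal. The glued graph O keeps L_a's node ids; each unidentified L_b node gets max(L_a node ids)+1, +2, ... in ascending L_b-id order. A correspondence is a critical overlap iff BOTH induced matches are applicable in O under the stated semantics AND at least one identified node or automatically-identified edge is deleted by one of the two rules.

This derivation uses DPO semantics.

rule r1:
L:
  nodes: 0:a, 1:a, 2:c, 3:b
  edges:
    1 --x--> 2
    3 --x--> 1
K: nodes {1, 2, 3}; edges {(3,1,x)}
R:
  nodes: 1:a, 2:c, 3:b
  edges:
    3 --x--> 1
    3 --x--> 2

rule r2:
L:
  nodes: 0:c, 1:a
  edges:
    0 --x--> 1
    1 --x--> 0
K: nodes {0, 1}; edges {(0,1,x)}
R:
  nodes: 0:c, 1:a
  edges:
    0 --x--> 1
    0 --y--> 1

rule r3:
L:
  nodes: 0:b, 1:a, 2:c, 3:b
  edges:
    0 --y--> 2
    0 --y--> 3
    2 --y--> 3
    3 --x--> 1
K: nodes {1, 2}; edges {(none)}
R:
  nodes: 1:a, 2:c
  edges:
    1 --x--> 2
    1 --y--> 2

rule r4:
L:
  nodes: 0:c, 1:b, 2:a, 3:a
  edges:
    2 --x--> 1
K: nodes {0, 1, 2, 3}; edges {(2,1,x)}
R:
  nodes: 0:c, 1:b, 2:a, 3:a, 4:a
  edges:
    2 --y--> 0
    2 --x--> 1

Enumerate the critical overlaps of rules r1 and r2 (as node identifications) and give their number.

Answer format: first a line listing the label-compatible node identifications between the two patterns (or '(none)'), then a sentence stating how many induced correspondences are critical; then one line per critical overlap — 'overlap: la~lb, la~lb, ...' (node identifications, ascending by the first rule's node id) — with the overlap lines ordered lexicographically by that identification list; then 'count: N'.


label-compatible node identifications between L(r1) and L(r2): 0~1, 1~1, 2~0
1 of the induced correspondences is a critical overlap of r1 and r2.
overlap: 1~1, 2~0
count: 1
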